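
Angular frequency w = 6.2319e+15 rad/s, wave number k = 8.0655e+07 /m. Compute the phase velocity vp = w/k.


vp = w / k
= 6.2319e+15 / 8.0655e+07
= 7.7266e+07 m/s

7.7266e+07


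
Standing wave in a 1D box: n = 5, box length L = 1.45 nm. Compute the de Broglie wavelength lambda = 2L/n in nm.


lambda = 2L / n
= 2 * 1.45 / 5
= 2.9 / 5
= 0.58 nm

0.58


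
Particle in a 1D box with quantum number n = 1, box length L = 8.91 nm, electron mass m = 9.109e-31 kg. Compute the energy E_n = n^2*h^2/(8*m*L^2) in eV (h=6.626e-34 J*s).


E = n^2 * h^2 / (8 * m * L^2)
= 1^2 * (6.626e-34)^2 / (8 * 9.109e-31 * (8.91e-9)^2)
= 1 * 4.3904e-67 / (8 * 9.109e-31 * 7.9388e-17)
= 7.5890e-22 J
= 0.0047 eV

0.0047


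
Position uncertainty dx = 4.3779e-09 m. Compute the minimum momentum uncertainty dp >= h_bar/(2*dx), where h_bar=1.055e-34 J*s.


dp = h_bar / (2 * dx)
= 1.055e-34 / (2 * 4.3779e-09)
= 1.055e-34 / 8.7558e-09
= 1.2049e-26 kg*m/s

1.2049e-26


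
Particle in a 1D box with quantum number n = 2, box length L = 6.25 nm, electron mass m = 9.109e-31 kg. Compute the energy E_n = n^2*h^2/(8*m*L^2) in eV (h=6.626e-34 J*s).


E = n^2 * h^2 / (8 * m * L^2)
= 2^2 * (6.626e-34)^2 / (8 * 9.109e-31 * (6.25e-9)^2)
= 4 * 4.3904e-67 / (8 * 9.109e-31 * 3.9063e-17)
= 6.1694e-21 J
= 0.0385 eV

0.0385


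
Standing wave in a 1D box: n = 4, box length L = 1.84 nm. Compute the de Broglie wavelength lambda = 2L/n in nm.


lambda = 2L / n
= 2 * 1.84 / 4
= 3.68 / 4
= 0.92 nm

0.92


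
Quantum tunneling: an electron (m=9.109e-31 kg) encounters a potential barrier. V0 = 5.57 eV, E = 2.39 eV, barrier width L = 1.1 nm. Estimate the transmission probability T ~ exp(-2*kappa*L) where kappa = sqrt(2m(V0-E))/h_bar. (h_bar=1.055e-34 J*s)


V0 - E = 3.18 eV = 5.0944e-19 J
kappa = sqrt(2 * m * (V0-E)) / h_bar
= sqrt(2 * 9.109e-31 * 5.0944e-19) / 1.055e-34
= 9.1315e+09 /m
2*kappa*L = 2 * 9.1315e+09 * 1.1e-9
= 20.0893
T = exp(-20.0893) = 1.885021e-09

1.885021e-09


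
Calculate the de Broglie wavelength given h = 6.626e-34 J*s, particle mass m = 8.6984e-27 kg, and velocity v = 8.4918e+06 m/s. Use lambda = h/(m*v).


lambda = h / (m * v)
= 6.626e-34 / (8.6984e-27 * 8.4918e+06)
= 6.626e-34 / 7.3865e-20
= 8.9704e-15 m

8.9704e-15


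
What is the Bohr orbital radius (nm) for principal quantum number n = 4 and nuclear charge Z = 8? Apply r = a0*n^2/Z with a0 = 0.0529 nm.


r = a0 * n^2 / Z
= 0.0529 * 4^2 / 8
= 0.0529 * 16 / 8
= 0.1058 nm

0.1058


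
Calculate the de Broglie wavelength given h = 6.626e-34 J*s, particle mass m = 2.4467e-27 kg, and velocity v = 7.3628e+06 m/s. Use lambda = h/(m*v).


lambda = h / (m * v)
= 6.626e-34 / (2.4467e-27 * 7.3628e+06)
= 6.626e-34 / 1.8015e-20
= 3.6781e-14 m

3.6781e-14


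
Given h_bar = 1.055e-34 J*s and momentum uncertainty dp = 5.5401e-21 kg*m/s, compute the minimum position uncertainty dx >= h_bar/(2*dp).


dx = h_bar / (2 * dp)
= 1.055e-34 / (2 * 5.5401e-21)
= 1.055e-34 / 1.1080e-20
= 9.5215e-15 m

9.5215e-15


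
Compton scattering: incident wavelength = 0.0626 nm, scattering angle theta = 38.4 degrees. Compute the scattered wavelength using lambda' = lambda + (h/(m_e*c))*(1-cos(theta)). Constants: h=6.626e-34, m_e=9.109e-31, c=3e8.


Compton wavelength: h/(m_e*c) = 2.4247e-12 m
d_lambda = 2.4247e-12 * (1 - cos(38.4 deg))
= 2.4247e-12 * 0.216307
= 5.2448e-13 m = 0.000524 nm
lambda' = 0.0626 + 0.000524
= 0.063124 nm

0.063124


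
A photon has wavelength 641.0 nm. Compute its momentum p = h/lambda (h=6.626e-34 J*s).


p = h / lambda
= 6.626e-34 / (641.0e-9)
= 6.626e-34 / 6.4100e-07
= 1.0337e-27 kg*m/s

1.0337e-27


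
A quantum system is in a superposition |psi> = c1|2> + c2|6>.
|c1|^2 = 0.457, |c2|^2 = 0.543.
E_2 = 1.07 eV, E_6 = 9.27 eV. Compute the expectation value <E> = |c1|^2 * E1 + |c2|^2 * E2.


<E> = |c1|^2 * E1 + |c2|^2 * E2
= 0.457 * 1.07 + 0.543 * 9.27
= 0.489 + 5.0336
= 5.5226 eV

5.5226


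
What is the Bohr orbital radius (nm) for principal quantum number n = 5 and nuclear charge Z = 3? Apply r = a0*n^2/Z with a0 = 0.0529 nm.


r = a0 * n^2 / Z
= 0.0529 * 5^2 / 3
= 0.0529 * 25 / 3
= 0.4408 nm

0.4408


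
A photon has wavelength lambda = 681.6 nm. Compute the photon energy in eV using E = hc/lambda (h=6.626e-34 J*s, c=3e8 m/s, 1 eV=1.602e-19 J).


E = hc / lambda
= (6.626e-34)(3e8) / (681.6e-9)
= 1.9878e-25 / 6.8160e-07
= 2.9164e-19 J
Converting to eV: 2.9164e-19 / 1.602e-19
= 1.8205 eV

1.8205


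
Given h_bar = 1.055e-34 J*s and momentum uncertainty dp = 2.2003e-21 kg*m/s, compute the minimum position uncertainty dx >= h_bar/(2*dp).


dx = h_bar / (2 * dp)
= 1.055e-34 / (2 * 2.2003e-21)
= 1.055e-34 / 4.4006e-21
= 2.3974e-14 m

2.3974e-14


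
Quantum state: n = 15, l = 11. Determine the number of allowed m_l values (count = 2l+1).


m_l ranges from -l to +l in integer steps
So m_l goes from -11 to +11
Count = 2l + 1 = 2*11 + 1
= 23

23


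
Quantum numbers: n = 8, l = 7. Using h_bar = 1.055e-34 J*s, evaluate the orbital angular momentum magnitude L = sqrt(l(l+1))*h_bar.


L = sqrt(l*(l+1)) * h_bar
= sqrt(7 * 8) * 1.055e-34
= sqrt(56) * 1.055e-34
= 7.4833 * 1.055e-34
= 7.8949e-34 J*s

7.8949e-34


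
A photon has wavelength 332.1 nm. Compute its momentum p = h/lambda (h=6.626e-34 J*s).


p = h / lambda
= 6.626e-34 / (332.1e-9)
= 6.626e-34 / 3.3210e-07
= 1.9952e-27 kg*m/s

1.9952e-27


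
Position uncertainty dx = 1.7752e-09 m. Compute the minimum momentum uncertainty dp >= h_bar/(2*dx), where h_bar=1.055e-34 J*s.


dp = h_bar / (2 * dx)
= 1.055e-34 / (2 * 1.7752e-09)
= 1.055e-34 / 3.5504e-09
= 2.9715e-26 kg*m/s

2.9715e-26


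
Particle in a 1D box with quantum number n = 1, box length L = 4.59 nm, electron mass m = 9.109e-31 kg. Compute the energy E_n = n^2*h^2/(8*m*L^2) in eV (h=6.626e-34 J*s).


E = n^2 * h^2 / (8 * m * L^2)
= 1^2 * (6.626e-34)^2 / (8 * 9.109e-31 * (4.59e-9)^2)
= 1 * 4.3904e-67 / (8 * 9.109e-31 * 2.1068e-17)
= 2.8597e-21 J
= 0.0179 eV

0.0179


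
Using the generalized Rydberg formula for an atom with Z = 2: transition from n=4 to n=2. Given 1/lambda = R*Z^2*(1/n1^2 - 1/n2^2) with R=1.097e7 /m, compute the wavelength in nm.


1/lambda = R * Z^2 * (1/n1^2 - 1/n2^2)
= 1.097e7 * 2^2 * (1/2^2 - 1/4^2)
= 1.097e7 * 4 * (0.25 - 0.0625)
= 8.2275e+06 /m
lambda = 1 / 8.2275e+06
= 121.5436 nm

121.5436


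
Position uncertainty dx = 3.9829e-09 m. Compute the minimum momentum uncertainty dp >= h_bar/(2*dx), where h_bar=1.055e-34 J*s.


dp = h_bar / (2 * dx)
= 1.055e-34 / (2 * 3.9829e-09)
= 1.055e-34 / 7.9658e-09
= 1.3244e-26 kg*m/s

1.3244e-26


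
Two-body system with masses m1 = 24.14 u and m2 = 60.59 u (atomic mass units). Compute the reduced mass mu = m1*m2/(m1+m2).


mu = m1 * m2 / (m1 + m2)
= 24.14 * 60.59 / (24.14 + 60.59)
= 1462.6426 / 84.73
= 17.2624 u

17.2624


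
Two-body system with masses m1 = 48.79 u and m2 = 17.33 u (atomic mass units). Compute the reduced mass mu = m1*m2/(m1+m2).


mu = m1 * m2 / (m1 + m2)
= 48.79 * 17.33 / (48.79 + 17.33)
= 845.5307 / 66.12
= 12.7878 u

12.7878


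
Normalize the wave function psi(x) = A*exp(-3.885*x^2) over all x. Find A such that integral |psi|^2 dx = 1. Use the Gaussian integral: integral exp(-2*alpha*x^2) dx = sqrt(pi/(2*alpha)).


integral |psi|^2 dx = A^2 * sqrt(pi/(2*alpha)) = 1
A^2 = sqrt(2*alpha/pi)
= sqrt(2 * 3.885 / pi)
= 1.572663
A = sqrt(1.572663)
= 1.2541

1.2541


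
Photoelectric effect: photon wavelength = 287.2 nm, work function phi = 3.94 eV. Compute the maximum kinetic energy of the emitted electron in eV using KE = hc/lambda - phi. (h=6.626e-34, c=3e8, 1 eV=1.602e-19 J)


E_photon = hc / lambda
= (6.626e-34)(3e8) / (287.2e-9)
= 6.9213e-19 J
= 4.3204 eV
KE = E_photon - phi
= 4.3204 - 3.94
= 0.3804 eV

0.3804


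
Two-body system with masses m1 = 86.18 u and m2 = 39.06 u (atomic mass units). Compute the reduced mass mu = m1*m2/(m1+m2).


mu = m1 * m2 / (m1 + m2)
= 86.18 * 39.06 / (86.18 + 39.06)
= 3366.1908 / 125.24
= 26.8779 u

26.8779


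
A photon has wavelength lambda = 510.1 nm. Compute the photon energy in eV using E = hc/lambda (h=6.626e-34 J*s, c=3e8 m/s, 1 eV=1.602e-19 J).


E = hc / lambda
= (6.626e-34)(3e8) / (510.1e-9)
= 1.9878e-25 / 5.1010e-07
= 3.8969e-19 J
Converting to eV: 3.8969e-19 / 1.602e-19
= 2.4325 eV

2.4325


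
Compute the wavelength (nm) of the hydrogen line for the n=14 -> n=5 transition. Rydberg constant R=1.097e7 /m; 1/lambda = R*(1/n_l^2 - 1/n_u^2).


1/lambda = R * (1/n_l^2 - 1/n_u^2)
= 1.097e7 * (1/5^2 - 1/14^2)
= 1.097e7 * (0.04 - 0.005102)
= 1.097e7 * 0.034898
= 3.8283e+05 /m
lambda = 1 / 3.8283e+05 = 2612.1213 nm

2612.1213


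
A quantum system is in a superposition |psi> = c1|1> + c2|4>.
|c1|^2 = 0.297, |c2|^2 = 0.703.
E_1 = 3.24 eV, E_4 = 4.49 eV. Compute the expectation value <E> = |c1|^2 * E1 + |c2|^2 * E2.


<E> = |c1|^2 * E1 + |c2|^2 * E2
= 0.297 * 3.24 + 0.703 * 4.49
= 0.9623 + 3.1565
= 4.1188 eV

4.1188


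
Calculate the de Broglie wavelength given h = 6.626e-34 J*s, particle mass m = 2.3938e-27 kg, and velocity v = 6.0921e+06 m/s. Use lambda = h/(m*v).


lambda = h / (m * v)
= 6.626e-34 / (2.3938e-27 * 6.0921e+06)
= 6.626e-34 / 1.4583e-20
= 4.5436e-14 m

4.5436e-14


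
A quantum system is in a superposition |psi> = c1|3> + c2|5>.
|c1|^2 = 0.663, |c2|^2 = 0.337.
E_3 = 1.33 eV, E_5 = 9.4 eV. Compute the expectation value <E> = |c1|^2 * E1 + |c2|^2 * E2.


<E> = |c1|^2 * E1 + |c2|^2 * E2
= 0.663 * 1.33 + 0.337 * 9.4
= 0.8818 + 3.1678
= 4.0496 eV

4.0496


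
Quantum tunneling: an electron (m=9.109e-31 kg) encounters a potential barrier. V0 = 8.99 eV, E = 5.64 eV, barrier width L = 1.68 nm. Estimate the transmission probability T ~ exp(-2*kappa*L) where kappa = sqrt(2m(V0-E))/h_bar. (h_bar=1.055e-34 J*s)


V0 - E = 3.35 eV = 5.3667e-19 J
kappa = sqrt(2 * m * (V0-E)) / h_bar
= sqrt(2 * 9.109e-31 * 5.3667e-19) / 1.055e-34
= 9.3724e+09 /m
2*kappa*L = 2 * 9.3724e+09 * 1.68e-9
= 31.4913
T = exp(-31.4913) = 2.106176e-14

2.106176e-14


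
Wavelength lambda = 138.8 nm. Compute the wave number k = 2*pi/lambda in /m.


k = 2 * pi / lambda
= 6.2832 / (138.8e-9)
= 6.2832 / 1.3880e-07
= 4.5268e+07 /m

4.5268e+07


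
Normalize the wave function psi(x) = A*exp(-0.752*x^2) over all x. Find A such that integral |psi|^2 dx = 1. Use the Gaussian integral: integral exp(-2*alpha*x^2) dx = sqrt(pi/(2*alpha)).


integral |psi|^2 dx = A^2 * sqrt(pi/(2*alpha)) = 1
A^2 = sqrt(2*alpha/pi)
= sqrt(2 * 0.752 / pi)
= 0.691909
A = sqrt(0.691909)
= 0.8318

0.8318


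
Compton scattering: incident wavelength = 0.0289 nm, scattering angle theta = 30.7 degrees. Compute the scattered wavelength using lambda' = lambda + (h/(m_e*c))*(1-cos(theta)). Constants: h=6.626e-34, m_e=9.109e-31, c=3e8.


Compton wavelength: h/(m_e*c) = 2.4247e-12 m
d_lambda = 2.4247e-12 * (1 - cos(30.7 deg))
= 2.4247e-12 * 0.140148
= 3.3982e-13 m = 0.00034 nm
lambda' = 0.0289 + 0.00034
= 0.02924 nm

0.02924


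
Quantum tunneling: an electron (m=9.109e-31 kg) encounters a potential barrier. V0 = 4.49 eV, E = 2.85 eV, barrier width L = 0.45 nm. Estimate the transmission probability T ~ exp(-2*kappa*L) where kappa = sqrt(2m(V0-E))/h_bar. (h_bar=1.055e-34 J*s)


V0 - E = 1.64 eV = 2.6273e-19 J
kappa = sqrt(2 * m * (V0-E)) / h_bar
= sqrt(2 * 9.109e-31 * 2.6273e-19) / 1.055e-34
= 6.5577e+09 /m
2*kappa*L = 2 * 6.5577e+09 * 0.45e-9
= 5.9019
T = exp(-5.9019) = 2.734180e-03

2.734180e-03


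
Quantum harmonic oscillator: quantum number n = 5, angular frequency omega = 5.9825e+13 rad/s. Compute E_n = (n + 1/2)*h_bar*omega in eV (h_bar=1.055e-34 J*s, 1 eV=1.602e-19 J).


E = (n + 1/2) * h_bar * omega
= (5 + 0.5) * 1.055e-34 * 5.9825e+13
= 5.5 * 6.3115e-21
= 3.4713e-20 J
= 0.2167 eV

0.2167


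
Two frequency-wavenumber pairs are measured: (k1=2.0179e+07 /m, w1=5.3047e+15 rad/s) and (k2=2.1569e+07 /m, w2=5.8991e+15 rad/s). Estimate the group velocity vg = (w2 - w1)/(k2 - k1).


vg = (w2 - w1) / (k2 - k1)
= (5.8991e+15 - 5.3047e+15) / (2.1569e+07 - 2.0179e+07)
= 5.9440e+14 / 1.3900e+06
= 4.2763e+08 m/s

4.2763e+08


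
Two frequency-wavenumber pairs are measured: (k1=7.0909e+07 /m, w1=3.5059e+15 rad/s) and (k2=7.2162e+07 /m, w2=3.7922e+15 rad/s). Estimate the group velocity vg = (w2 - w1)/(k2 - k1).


vg = (w2 - w1) / (k2 - k1)
= (3.7922e+15 - 3.5059e+15) / (7.2162e+07 - 7.0909e+07)
= 2.8630e+14 / 1.2530e+06
= 2.2849e+08 m/s

2.2849e+08


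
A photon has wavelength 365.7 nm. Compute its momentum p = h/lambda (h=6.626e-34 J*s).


p = h / lambda
= 6.626e-34 / (365.7e-9)
= 6.626e-34 / 3.6570e-07
= 1.8119e-27 kg*m/s

1.8119e-27


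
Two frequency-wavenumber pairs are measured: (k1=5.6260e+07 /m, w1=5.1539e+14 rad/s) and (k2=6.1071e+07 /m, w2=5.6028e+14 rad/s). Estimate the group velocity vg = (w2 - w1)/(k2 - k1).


vg = (w2 - w1) / (k2 - k1)
= (5.6028e+14 - 5.1539e+14) / (6.1071e+07 - 5.6260e+07)
= 4.4890e+13 / 4.8110e+06
= 9.3307e+06 m/s

9.3307e+06


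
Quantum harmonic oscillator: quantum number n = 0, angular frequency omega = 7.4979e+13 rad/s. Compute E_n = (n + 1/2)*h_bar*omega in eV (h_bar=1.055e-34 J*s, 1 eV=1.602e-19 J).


E = (n + 1/2) * h_bar * omega
= (0 + 0.5) * 1.055e-34 * 7.4979e+13
= 0.5 * 7.9103e-21
= 3.9551e-21 J
= 0.0247 eV

0.0247


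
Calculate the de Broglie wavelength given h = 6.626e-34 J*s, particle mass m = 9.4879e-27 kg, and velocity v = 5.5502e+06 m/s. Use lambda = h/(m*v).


lambda = h / (m * v)
= 6.626e-34 / (9.4879e-27 * 5.5502e+06)
= 6.626e-34 / 5.2660e-20
= 1.2583e-14 m

1.2583e-14


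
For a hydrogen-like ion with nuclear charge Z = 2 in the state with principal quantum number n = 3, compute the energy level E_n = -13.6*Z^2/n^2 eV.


E_n = -13.6 * Z^2 / n^2
= -13.6 * 2^2 / 3^2
= -13.6 * 4 / 9
= -6.0444 eV

-6.0444


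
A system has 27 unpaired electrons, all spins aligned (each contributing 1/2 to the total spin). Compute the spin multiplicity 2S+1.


Total spin S = N * (1/2) = 27 * 0.5 = 13.5
Spin multiplicity = 2S + 1
= 2 * 13.5 + 1
= 28

28


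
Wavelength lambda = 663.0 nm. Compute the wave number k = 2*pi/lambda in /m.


k = 2 * pi / lambda
= 6.2832 / (663.0e-9)
= 6.2832 / 6.6300e-07
= 9.4769e+06 /m

9.4769e+06


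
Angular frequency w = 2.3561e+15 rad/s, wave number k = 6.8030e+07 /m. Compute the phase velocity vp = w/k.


vp = w / k
= 2.3561e+15 / 6.8030e+07
= 3.4633e+07 m/s

3.4633e+07


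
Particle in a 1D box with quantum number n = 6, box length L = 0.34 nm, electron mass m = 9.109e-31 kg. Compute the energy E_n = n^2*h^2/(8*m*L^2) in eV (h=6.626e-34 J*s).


E = n^2 * h^2 / (8 * m * L^2)
= 6^2 * (6.626e-34)^2 / (8 * 9.109e-31 * (0.34e-9)^2)
= 36 * 4.3904e-67 / (8 * 9.109e-31 * 1.1560e-19)
= 1.8762e-17 J
= 117.1182 eV

117.1182


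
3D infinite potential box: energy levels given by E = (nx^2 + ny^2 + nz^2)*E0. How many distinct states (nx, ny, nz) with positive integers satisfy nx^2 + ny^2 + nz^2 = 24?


Enumerate all (nx, ny, nz) with nx^2 + ny^2 + nz^2 = 24:
(2,2,4)
(2,4,2)
(4,2,2)
Total degeneracy = 3

3


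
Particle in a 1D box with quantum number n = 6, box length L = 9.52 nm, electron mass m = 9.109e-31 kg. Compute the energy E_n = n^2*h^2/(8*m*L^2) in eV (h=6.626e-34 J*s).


E = n^2 * h^2 / (8 * m * L^2)
= 6^2 * (6.626e-34)^2 / (8 * 9.109e-31 * (9.52e-9)^2)
= 36 * 4.3904e-67 / (8 * 9.109e-31 * 9.0630e-17)
= 2.3932e-20 J
= 0.1494 eV

0.1494


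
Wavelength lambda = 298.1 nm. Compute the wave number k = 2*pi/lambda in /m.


k = 2 * pi / lambda
= 6.2832 / (298.1e-9)
= 6.2832 / 2.9810e-07
= 2.1077e+07 /m

2.1077e+07


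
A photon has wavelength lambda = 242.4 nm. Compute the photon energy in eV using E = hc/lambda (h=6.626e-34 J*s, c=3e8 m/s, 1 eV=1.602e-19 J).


E = hc / lambda
= (6.626e-34)(3e8) / (242.4e-9)
= 1.9878e-25 / 2.4240e-07
= 8.2005e-19 J
Converting to eV: 8.2005e-19 / 1.602e-19
= 5.1189 eV

5.1189


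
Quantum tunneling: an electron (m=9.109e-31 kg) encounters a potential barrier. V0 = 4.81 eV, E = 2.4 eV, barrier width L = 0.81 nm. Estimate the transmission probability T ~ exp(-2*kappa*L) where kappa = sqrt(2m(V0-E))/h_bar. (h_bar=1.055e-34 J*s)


V0 - E = 2.41 eV = 3.8608e-19 J
kappa = sqrt(2 * m * (V0-E)) / h_bar
= sqrt(2 * 9.109e-31 * 3.8608e-19) / 1.055e-34
= 7.9495e+09 /m
2*kappa*L = 2 * 7.9495e+09 * 0.81e-9
= 12.8781
T = exp(-12.8781) = 2.553294e-06

2.553294e-06


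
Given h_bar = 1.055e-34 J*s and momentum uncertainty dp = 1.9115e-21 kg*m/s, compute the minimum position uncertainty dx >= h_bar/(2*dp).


dx = h_bar / (2 * dp)
= 1.055e-34 / (2 * 1.9115e-21)
= 1.055e-34 / 3.8230e-21
= 2.7596e-14 m

2.7596e-14


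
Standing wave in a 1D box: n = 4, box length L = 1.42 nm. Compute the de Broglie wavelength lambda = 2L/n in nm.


lambda = 2L / n
= 2 * 1.42 / 4
= 2.84 / 4
= 0.71 nm

0.71


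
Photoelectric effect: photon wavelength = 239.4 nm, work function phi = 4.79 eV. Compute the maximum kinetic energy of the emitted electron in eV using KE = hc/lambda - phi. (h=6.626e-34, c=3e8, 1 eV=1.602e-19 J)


E_photon = hc / lambda
= (6.626e-34)(3e8) / (239.4e-9)
= 8.3033e-19 J
= 5.1831 eV
KE = E_photon - phi
= 5.1831 - 4.79
= 0.3931 eV

0.3931


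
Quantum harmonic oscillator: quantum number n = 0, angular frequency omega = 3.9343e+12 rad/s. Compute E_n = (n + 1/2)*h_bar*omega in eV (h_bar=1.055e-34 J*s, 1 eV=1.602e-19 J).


E = (n + 1/2) * h_bar * omega
= (0 + 0.5) * 1.055e-34 * 3.9343e+12
= 0.5 * 4.1507e-22
= 2.0753e-22 J
= 0.0013 eV

0.0013


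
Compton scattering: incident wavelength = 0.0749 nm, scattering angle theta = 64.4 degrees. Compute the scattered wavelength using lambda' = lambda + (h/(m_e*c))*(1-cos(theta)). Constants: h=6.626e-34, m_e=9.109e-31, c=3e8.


Compton wavelength: h/(m_e*c) = 2.4247e-12 m
d_lambda = 2.4247e-12 * (1 - cos(64.4 deg))
= 2.4247e-12 * 0.567914
= 1.3770e-12 m = 0.001377 nm
lambda' = 0.0749 + 0.001377
= 0.076277 nm

0.076277


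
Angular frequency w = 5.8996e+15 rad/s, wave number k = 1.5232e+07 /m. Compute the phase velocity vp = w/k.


vp = w / k
= 5.8996e+15 / 1.5232e+07
= 3.8732e+08 m/s

3.8732e+08


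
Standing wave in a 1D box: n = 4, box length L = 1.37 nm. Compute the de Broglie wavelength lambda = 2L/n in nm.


lambda = 2L / n
= 2 * 1.37 / 4
= 2.74 / 4
= 0.685 nm

0.685


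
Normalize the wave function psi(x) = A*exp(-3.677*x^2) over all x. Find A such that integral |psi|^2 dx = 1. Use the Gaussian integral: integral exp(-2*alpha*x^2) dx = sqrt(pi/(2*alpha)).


integral |psi|^2 dx = A^2 * sqrt(pi/(2*alpha)) = 1
A^2 = sqrt(2*alpha/pi)
= sqrt(2 * 3.677 / pi)
= 1.529984
A = sqrt(1.529984)
= 1.2369

1.2369


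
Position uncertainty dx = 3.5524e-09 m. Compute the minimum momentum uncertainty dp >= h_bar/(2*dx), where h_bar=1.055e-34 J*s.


dp = h_bar / (2 * dx)
= 1.055e-34 / (2 * 3.5524e-09)
= 1.055e-34 / 7.1048e-09
= 1.4849e-26 kg*m/s

1.4849e-26


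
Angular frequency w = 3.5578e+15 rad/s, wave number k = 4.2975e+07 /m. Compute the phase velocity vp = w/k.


vp = w / k
= 3.5578e+15 / 4.2975e+07
= 8.2788e+07 m/s

8.2788e+07


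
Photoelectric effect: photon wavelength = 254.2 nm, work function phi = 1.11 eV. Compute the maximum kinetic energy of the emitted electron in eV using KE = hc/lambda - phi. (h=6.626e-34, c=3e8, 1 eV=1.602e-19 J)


E_photon = hc / lambda
= (6.626e-34)(3e8) / (254.2e-9)
= 7.8198e-19 J
= 4.8813 eV
KE = E_photon - phi
= 4.8813 - 1.11
= 3.7713 eV

3.7713


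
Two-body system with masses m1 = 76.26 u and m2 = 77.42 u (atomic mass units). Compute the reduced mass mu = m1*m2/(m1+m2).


mu = m1 * m2 / (m1 + m2)
= 76.26 * 77.42 / (76.26 + 77.42)
= 5904.0492 / 153.68
= 38.4178 u

38.4178


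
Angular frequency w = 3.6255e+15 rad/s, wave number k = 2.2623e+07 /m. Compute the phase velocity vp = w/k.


vp = w / k
= 3.6255e+15 / 2.2623e+07
= 1.6026e+08 m/s

1.6026e+08


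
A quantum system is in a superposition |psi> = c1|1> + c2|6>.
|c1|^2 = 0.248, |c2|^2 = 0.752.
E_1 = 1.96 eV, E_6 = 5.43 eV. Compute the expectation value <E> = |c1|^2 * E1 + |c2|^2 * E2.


<E> = |c1|^2 * E1 + |c2|^2 * E2
= 0.248 * 1.96 + 0.752 * 5.43
= 0.4861 + 4.0834
= 4.5694 eV

4.5694


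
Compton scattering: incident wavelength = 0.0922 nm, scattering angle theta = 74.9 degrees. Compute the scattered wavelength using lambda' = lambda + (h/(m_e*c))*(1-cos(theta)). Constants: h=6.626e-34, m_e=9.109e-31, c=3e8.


Compton wavelength: h/(m_e*c) = 2.4247e-12 m
d_lambda = 2.4247e-12 * (1 - cos(74.9 deg))
= 2.4247e-12 * 0.739495
= 1.7931e-12 m = 0.001793 nm
lambda' = 0.0922 + 0.001793
= 0.093993 nm

0.093993


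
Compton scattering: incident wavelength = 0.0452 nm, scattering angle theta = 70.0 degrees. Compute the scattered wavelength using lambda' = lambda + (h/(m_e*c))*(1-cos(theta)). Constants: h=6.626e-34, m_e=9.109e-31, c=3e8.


Compton wavelength: h/(m_e*c) = 2.4247e-12 m
d_lambda = 2.4247e-12 * (1 - cos(70.0 deg))
= 2.4247e-12 * 0.65798
= 1.5954e-12 m = 0.001595 nm
lambda' = 0.0452 + 0.001595
= 0.046795 nm

0.046795


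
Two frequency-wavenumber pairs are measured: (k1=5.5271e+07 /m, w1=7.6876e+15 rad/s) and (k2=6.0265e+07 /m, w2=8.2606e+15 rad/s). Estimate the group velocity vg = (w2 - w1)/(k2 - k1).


vg = (w2 - w1) / (k2 - k1)
= (8.2606e+15 - 7.6876e+15) / (6.0265e+07 - 5.5271e+07)
= 5.7300e+14 / 4.9940e+06
= 1.1474e+08 m/s

1.1474e+08


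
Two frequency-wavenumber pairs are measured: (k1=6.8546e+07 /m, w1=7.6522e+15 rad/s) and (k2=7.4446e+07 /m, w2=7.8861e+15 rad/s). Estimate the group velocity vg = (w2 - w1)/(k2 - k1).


vg = (w2 - w1) / (k2 - k1)
= (7.8861e+15 - 7.6522e+15) / (7.4446e+07 - 6.8546e+07)
= 2.3390e+14 / 5.9000e+06
= 3.9644e+07 m/s

3.9644e+07


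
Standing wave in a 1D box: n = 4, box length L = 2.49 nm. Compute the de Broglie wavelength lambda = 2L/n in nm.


lambda = 2L / n
= 2 * 2.49 / 4
= 4.98 / 4
= 1.245 nm

1.245


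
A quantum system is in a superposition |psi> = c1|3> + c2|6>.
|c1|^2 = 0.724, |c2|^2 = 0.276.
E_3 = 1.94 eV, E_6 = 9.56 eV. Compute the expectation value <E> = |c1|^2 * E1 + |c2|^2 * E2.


<E> = |c1|^2 * E1 + |c2|^2 * E2
= 0.724 * 1.94 + 0.276 * 9.56
= 1.4046 + 2.6386
= 4.0431 eV

4.0431


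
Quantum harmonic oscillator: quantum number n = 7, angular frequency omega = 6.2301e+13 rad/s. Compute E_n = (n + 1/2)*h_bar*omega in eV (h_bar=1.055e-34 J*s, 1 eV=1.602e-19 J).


E = (n + 1/2) * h_bar * omega
= (7 + 0.5) * 1.055e-34 * 6.2301e+13
= 7.5 * 6.5728e-21
= 4.9296e-20 J
= 0.3077 eV

0.3077


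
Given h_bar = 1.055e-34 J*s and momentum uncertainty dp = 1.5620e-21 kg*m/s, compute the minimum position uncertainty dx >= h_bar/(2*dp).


dx = h_bar / (2 * dp)
= 1.055e-34 / (2 * 1.5620e-21)
= 1.055e-34 / 3.1240e-21
= 3.3771e-14 m

3.3771e-14


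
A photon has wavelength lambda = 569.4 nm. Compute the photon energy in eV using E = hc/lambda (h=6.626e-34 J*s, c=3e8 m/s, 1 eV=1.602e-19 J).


E = hc / lambda
= (6.626e-34)(3e8) / (569.4e-9)
= 1.9878e-25 / 5.6940e-07
= 3.4910e-19 J
Converting to eV: 3.4910e-19 / 1.602e-19
= 2.1792 eV

2.1792


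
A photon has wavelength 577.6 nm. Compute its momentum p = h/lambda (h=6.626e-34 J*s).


p = h / lambda
= 6.626e-34 / (577.6e-9)
= 6.626e-34 / 5.7760e-07
= 1.1472e-27 kg*m/s

1.1472e-27


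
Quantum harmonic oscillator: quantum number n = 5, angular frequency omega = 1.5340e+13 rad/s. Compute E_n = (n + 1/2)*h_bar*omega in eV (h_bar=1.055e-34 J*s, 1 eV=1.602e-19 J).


E = (n + 1/2) * h_bar * omega
= (5 + 0.5) * 1.055e-34 * 1.5340e+13
= 5.5 * 1.6184e-21
= 8.9010e-21 J
= 0.0556 eV

0.0556


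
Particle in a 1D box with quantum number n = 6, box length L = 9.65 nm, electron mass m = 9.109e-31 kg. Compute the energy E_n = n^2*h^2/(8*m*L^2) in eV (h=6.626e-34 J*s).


E = n^2 * h^2 / (8 * m * L^2)
= 6^2 * (6.626e-34)^2 / (8 * 9.109e-31 * (9.65e-9)^2)
= 36 * 4.3904e-67 / (8 * 9.109e-31 * 9.3123e-17)
= 2.3291e-20 J
= 0.1454 eV

0.1454


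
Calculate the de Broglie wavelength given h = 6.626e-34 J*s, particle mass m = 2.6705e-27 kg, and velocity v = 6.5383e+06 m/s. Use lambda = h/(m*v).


lambda = h / (m * v)
= 6.626e-34 / (2.6705e-27 * 6.5383e+06)
= 6.626e-34 / 1.7461e-20
= 3.7948e-14 m

3.7948e-14


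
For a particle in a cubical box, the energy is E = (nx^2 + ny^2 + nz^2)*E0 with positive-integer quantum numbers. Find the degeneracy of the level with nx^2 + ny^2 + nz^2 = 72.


Enumerate all (nx, ny, nz) with nx^2 + ny^2 + nz^2 = 72:
(2,2,8)
(2,8,2)
(8,2,2)
Total degeneracy = 3

3


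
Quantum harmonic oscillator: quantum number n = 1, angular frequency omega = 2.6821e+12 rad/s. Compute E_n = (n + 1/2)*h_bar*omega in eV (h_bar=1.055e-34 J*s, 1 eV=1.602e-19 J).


E = (n + 1/2) * h_bar * omega
= (1 + 0.5) * 1.055e-34 * 2.6821e+12
= 1.5 * 2.8296e-22
= 4.2444e-22 J
= 0.0026 eV

0.0026


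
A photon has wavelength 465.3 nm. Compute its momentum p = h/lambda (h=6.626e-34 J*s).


p = h / lambda
= 6.626e-34 / (465.3e-9)
= 6.626e-34 / 4.6530e-07
= 1.4240e-27 kg*m/s

1.4240e-27


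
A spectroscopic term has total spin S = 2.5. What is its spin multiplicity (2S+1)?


Spin multiplicity = 2S + 1
= 2 * 2.5 + 1
= 5.0 + 1
= 6

6


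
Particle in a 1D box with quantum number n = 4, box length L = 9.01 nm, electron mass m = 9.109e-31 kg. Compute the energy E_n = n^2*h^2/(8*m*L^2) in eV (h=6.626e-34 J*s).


E = n^2 * h^2 / (8 * m * L^2)
= 4^2 * (6.626e-34)^2 / (8 * 9.109e-31 * (9.01e-9)^2)
= 16 * 4.3904e-67 / (8 * 9.109e-31 * 8.1180e-17)
= 1.1874e-20 J
= 0.0741 eV

0.0741


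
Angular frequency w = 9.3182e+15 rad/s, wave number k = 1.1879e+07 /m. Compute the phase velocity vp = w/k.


vp = w / k
= 9.3182e+15 / 1.1879e+07
= 7.8443e+08 m/s

7.8443e+08


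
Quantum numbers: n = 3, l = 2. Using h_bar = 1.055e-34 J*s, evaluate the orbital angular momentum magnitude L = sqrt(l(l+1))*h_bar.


L = sqrt(l*(l+1)) * h_bar
= sqrt(2 * 3) * 1.055e-34
= sqrt(6) * 1.055e-34
= 2.4495 * 1.055e-34
= 2.5842e-34 J*s

2.5842e-34


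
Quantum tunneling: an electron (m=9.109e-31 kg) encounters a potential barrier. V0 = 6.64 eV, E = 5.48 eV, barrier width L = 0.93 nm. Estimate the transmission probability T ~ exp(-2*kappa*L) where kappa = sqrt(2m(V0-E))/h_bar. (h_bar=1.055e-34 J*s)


V0 - E = 1.16 eV = 1.8583e-19 J
kappa = sqrt(2 * m * (V0-E)) / h_bar
= sqrt(2 * 9.109e-31 * 1.8583e-19) / 1.055e-34
= 5.5152e+09 /m
2*kappa*L = 2 * 5.5152e+09 * 0.93e-9
= 10.2582
T = exp(-10.2582) = 3.506882e-05

3.506882e-05


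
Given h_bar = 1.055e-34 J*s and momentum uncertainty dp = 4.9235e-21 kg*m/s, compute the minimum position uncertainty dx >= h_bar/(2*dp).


dx = h_bar / (2 * dp)
= 1.055e-34 / (2 * 4.9235e-21)
= 1.055e-34 / 9.8470e-21
= 1.0714e-14 m

1.0714e-14


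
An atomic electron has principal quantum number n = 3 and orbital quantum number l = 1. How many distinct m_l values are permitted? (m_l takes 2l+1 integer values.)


m_l ranges from -l to +l in integer steps
So m_l goes from -1 to +1
Count = 2l + 1 = 2*1 + 1
= 3

3


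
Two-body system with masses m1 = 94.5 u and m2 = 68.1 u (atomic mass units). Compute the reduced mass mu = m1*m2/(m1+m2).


mu = m1 * m2 / (m1 + m2)
= 94.5 * 68.1 / (94.5 + 68.1)
= 6435.45 / 162.6
= 39.5784 u

39.5784


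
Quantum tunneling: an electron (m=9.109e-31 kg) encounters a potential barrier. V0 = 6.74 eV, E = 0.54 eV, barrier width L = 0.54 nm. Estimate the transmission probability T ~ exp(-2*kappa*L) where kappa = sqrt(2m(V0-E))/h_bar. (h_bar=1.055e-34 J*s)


V0 - E = 6.2 eV = 9.9324e-19 J
kappa = sqrt(2 * m * (V0-E)) / h_bar
= sqrt(2 * 9.109e-31 * 9.9324e-19) / 1.055e-34
= 1.2750e+10 /m
2*kappa*L = 2 * 1.2750e+10 * 0.54e-9
= 13.7705
T = exp(-13.7705) = 1.046071e-06

1.046071e-06


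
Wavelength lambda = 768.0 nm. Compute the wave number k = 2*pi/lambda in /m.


k = 2 * pi / lambda
= 6.2832 / (768.0e-9)
= 6.2832 / 7.6800e-07
= 8.1812e+06 /m

8.1812e+06


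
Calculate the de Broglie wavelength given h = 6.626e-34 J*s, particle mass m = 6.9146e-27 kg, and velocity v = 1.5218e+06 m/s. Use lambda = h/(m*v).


lambda = h / (m * v)
= 6.626e-34 / (6.9146e-27 * 1.5218e+06)
= 6.626e-34 / 1.0523e-20
= 6.2969e-14 m

6.2969e-14


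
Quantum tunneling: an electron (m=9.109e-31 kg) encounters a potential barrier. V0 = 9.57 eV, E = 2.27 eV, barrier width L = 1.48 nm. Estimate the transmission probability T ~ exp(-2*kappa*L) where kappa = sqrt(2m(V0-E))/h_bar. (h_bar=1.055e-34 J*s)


V0 - E = 7.3 eV = 1.1695e-18 J
kappa = sqrt(2 * m * (V0-E)) / h_bar
= sqrt(2 * 9.109e-31 * 1.1695e-18) / 1.055e-34
= 1.3835e+10 /m
2*kappa*L = 2 * 1.3835e+10 * 1.48e-9
= 40.9527
T = exp(-40.9527) = 1.638622e-18

1.638622e-18


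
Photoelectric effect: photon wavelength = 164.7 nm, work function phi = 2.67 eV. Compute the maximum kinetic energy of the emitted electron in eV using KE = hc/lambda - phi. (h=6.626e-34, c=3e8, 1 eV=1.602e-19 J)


E_photon = hc / lambda
= (6.626e-34)(3e8) / (164.7e-9)
= 1.2069e-18 J
= 7.5338 eV
KE = E_photon - phi
= 7.5338 - 2.67
= 4.8638 eV

4.8638


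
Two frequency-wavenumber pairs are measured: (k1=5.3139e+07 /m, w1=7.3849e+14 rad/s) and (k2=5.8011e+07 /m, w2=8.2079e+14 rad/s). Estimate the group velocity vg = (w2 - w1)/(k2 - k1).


vg = (w2 - w1) / (k2 - k1)
= (8.2079e+14 - 7.3849e+14) / (5.8011e+07 - 5.3139e+07)
= 8.2300e+13 / 4.8720e+06
= 1.6892e+07 m/s

1.6892e+07


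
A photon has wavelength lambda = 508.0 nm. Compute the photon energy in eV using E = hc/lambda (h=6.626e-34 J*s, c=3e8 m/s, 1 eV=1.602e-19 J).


E = hc / lambda
= (6.626e-34)(3e8) / (508.0e-9)
= 1.9878e-25 / 5.0800e-07
= 3.9130e-19 J
Converting to eV: 3.9130e-19 / 1.602e-19
= 2.4426 eV

2.4426


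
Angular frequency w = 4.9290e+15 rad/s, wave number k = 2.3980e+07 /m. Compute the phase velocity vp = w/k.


vp = w / k
= 4.9290e+15 / 2.3980e+07
= 2.0555e+08 m/s

2.0555e+08


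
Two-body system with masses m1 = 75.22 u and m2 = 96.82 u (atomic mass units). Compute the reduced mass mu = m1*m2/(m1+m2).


mu = m1 * m2 / (m1 + m2)
= 75.22 * 96.82 / (75.22 + 96.82)
= 7282.8004 / 172.04
= 42.332 u

42.332


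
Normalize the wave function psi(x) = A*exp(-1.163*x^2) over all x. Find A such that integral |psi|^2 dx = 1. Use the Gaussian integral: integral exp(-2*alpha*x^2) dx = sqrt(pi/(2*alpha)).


integral |psi|^2 dx = A^2 * sqrt(pi/(2*alpha)) = 1
A^2 = sqrt(2*alpha/pi)
= sqrt(2 * 1.163 / pi)
= 0.860458
A = sqrt(0.860458)
= 0.9276

0.9276


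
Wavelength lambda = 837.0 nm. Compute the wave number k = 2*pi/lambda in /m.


k = 2 * pi / lambda
= 6.2832 / (837.0e-9)
= 6.2832 / 8.3700e-07
= 7.5068e+06 /m

7.5068e+06


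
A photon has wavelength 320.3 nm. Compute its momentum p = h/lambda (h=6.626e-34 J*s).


p = h / lambda
= 6.626e-34 / (320.3e-9)
= 6.626e-34 / 3.2030e-07
= 2.0687e-27 kg*m/s

2.0687e-27


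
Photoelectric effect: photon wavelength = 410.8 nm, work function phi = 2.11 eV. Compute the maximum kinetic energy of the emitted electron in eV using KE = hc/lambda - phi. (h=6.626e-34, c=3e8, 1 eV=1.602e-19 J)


E_photon = hc / lambda
= (6.626e-34)(3e8) / (410.8e-9)
= 4.8389e-19 J
= 3.0205 eV
KE = E_photon - phi
= 3.0205 - 2.11
= 0.9105 eV

0.9105


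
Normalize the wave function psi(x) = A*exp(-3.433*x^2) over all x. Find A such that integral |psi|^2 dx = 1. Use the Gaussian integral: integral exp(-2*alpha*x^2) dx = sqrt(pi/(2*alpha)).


integral |psi|^2 dx = A^2 * sqrt(pi/(2*alpha)) = 1
A^2 = sqrt(2*alpha/pi)
= sqrt(2 * 3.433 / pi)
= 1.478349
A = sqrt(1.478349)
= 1.2159

1.2159


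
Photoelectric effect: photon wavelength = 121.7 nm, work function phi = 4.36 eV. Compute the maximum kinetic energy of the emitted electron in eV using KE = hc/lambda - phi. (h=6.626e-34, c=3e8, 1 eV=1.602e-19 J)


E_photon = hc / lambda
= (6.626e-34)(3e8) / (121.7e-9)
= 1.6334e-18 J
= 10.1958 eV
KE = E_photon - phi
= 10.1958 - 4.36
= 5.8358 eV

5.8358


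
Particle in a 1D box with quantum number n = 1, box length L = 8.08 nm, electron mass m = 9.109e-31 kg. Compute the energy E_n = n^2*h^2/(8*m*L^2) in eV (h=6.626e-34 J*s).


E = n^2 * h^2 / (8 * m * L^2)
= 1^2 * (6.626e-34)^2 / (8 * 9.109e-31 * (8.08e-9)^2)
= 1 * 4.3904e-67 / (8 * 9.109e-31 * 6.5286e-17)
= 9.2283e-22 J
= 0.0058 eV

0.0058


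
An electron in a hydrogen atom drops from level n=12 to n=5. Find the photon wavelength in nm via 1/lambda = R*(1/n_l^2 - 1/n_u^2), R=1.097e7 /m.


1/lambda = R * (1/n_l^2 - 1/n_u^2)
= 1.097e7 * (1/5^2 - 1/12^2)
= 1.097e7 * (0.04 - 0.006944)
= 1.097e7 * 0.033056
= 3.6262e+05 /m
lambda = 1 / 3.6262e+05 = 2757.712 nm

2757.712


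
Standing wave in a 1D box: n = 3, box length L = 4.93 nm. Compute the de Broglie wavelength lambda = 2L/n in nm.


lambda = 2L / n
= 2 * 4.93 / 3
= 9.86 / 3
= 3.2867 nm

3.2867


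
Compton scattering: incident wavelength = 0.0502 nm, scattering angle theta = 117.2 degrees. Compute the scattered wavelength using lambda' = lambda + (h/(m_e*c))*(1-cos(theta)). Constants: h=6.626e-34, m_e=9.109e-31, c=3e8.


Compton wavelength: h/(m_e*c) = 2.4247e-12 m
d_lambda = 2.4247e-12 * (1 - cos(117.2 deg))
= 2.4247e-12 * 1.457098
= 3.5330e-12 m = 0.003533 nm
lambda' = 0.0502 + 0.003533
= 0.053733 nm

0.053733


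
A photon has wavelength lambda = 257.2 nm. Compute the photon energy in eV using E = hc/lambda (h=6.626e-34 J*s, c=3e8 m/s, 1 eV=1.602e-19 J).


E = hc / lambda
= (6.626e-34)(3e8) / (257.2e-9)
= 1.9878e-25 / 2.5720e-07
= 7.7286e-19 J
Converting to eV: 7.7286e-19 / 1.602e-19
= 4.8244 eV

4.8244


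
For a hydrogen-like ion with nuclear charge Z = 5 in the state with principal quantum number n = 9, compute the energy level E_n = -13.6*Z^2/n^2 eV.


E_n = -13.6 * Z^2 / n^2
= -13.6 * 5^2 / 9^2
= -13.6 * 25 / 81
= -4.1975 eV

-4.1975


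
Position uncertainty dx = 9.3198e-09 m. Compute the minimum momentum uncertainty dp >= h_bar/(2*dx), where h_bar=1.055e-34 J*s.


dp = h_bar / (2 * dx)
= 1.055e-34 / (2 * 9.3198e-09)
= 1.055e-34 / 1.8640e-08
= 5.6600e-27 kg*m/s

5.6600e-27


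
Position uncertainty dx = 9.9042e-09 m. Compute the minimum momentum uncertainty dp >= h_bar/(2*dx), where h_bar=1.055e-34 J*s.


dp = h_bar / (2 * dx)
= 1.055e-34 / (2 * 9.9042e-09)
= 1.055e-34 / 1.9808e-08
= 5.3260e-27 kg*m/s

5.3260e-27


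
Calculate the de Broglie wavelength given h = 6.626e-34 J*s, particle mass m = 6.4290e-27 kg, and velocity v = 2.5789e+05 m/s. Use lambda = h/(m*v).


lambda = h / (m * v)
= 6.626e-34 / (6.4290e-27 * 2.5789e+05)
= 6.626e-34 / 1.6580e-21
= 3.9964e-13 m

3.9964e-13


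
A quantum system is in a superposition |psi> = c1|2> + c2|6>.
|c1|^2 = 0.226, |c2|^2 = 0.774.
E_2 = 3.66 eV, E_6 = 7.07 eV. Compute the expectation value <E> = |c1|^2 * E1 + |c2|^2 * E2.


<E> = |c1|^2 * E1 + |c2|^2 * E2
= 0.226 * 3.66 + 0.774 * 7.07
= 0.8272 + 5.4722
= 6.2993 eV

6.2993


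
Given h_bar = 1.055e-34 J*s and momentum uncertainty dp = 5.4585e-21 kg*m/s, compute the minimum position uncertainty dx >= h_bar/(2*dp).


dx = h_bar / (2 * dp)
= 1.055e-34 / (2 * 5.4585e-21)
= 1.055e-34 / 1.0917e-20
= 9.6638e-15 m

9.6638e-15


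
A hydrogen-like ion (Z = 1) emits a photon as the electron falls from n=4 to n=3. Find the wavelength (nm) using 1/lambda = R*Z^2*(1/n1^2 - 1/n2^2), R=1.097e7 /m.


1/lambda = R * Z^2 * (1/n1^2 - 1/n2^2)
= 1.097e7 * 1^2 * (1/3^2 - 1/4^2)
= 1.097e7 * 1 * (0.111111 - 0.0625)
= 5.3326e+05 /m
lambda = 1 / 5.3326e+05
= 1875.2442 nm

1875.2442


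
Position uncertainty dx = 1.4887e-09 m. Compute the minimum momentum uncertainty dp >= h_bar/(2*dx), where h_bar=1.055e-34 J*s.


dp = h_bar / (2 * dx)
= 1.055e-34 / (2 * 1.4887e-09)
= 1.055e-34 / 2.9774e-09
= 3.5434e-26 kg*m/s

3.5434e-26


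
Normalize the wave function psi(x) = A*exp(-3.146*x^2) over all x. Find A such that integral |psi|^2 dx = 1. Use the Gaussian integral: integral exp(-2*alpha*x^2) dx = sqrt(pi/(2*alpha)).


integral |psi|^2 dx = A^2 * sqrt(pi/(2*alpha)) = 1
A^2 = sqrt(2*alpha/pi)
= sqrt(2 * 3.146 / pi)
= 1.415205
A = sqrt(1.415205)
= 1.1896

1.1896


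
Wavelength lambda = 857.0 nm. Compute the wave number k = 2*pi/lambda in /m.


k = 2 * pi / lambda
= 6.2832 / (857.0e-9)
= 6.2832 / 8.5700e-07
= 7.3316e+06 /m

7.3316e+06


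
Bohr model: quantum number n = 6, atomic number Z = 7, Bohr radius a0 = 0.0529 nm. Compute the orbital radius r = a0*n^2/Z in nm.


r = a0 * n^2 / Z
= 0.0529 * 6^2 / 7
= 0.0529 * 36 / 7
= 0.2721 nm

0.2721


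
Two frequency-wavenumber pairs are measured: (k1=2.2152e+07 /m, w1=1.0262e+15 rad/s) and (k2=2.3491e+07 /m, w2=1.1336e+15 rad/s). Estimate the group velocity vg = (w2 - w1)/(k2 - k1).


vg = (w2 - w1) / (k2 - k1)
= (1.1336e+15 - 1.0262e+15) / (2.3491e+07 - 2.2152e+07)
= 1.0740e+14 / 1.3390e+06
= 8.0209e+07 m/s

8.0209e+07


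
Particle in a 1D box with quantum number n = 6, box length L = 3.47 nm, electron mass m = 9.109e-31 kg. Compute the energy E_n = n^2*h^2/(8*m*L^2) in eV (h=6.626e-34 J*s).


E = n^2 * h^2 / (8 * m * L^2)
= 6^2 * (6.626e-34)^2 / (8 * 9.109e-31 * (3.47e-9)^2)
= 36 * 4.3904e-67 / (8 * 9.109e-31 * 1.2041e-17)
= 1.8013e-19 J
= 1.1244 eV

1.1244


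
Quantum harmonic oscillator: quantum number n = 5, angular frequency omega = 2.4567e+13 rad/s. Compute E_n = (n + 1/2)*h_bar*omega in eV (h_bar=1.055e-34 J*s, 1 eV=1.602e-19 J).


E = (n + 1/2) * h_bar * omega
= (5 + 0.5) * 1.055e-34 * 2.4567e+13
= 5.5 * 2.5918e-21
= 1.4255e-20 J
= 0.089 eV

0.089


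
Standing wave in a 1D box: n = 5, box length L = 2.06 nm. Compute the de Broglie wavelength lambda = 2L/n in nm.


lambda = 2L / n
= 2 * 2.06 / 5
= 4.12 / 5
= 0.824 nm

0.824


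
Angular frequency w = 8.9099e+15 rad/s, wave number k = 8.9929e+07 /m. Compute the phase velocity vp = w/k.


vp = w / k
= 8.9099e+15 / 8.9929e+07
= 9.9077e+07 m/s

9.9077e+07


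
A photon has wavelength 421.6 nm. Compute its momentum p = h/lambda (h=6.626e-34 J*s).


p = h / lambda
= 6.626e-34 / (421.6e-9)
= 6.626e-34 / 4.2160e-07
= 1.5716e-27 kg*m/s

1.5716e-27


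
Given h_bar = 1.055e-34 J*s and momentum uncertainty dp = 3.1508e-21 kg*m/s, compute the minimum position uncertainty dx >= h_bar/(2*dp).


dx = h_bar / (2 * dp)
= 1.055e-34 / (2 * 3.1508e-21)
= 1.055e-34 / 6.3016e-21
= 1.6742e-14 m

1.6742e-14


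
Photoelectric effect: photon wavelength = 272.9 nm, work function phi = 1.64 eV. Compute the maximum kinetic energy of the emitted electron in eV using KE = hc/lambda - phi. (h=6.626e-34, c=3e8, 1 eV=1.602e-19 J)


E_photon = hc / lambda
= (6.626e-34)(3e8) / (272.9e-9)
= 7.2840e-19 J
= 4.5468 eV
KE = E_photon - phi
= 4.5468 - 1.64
= 2.9068 eV

2.9068


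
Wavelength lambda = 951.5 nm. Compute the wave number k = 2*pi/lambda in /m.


k = 2 * pi / lambda
= 6.2832 / (951.5e-9)
= 6.2832 / 9.5150e-07
= 6.6035e+06 /m

6.6035e+06


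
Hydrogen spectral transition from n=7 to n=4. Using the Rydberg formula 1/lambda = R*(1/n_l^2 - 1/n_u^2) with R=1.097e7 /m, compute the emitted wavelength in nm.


1/lambda = R * (1/n_l^2 - 1/n_u^2)
= 1.097e7 * (1/4^2 - 1/7^2)
= 1.097e7 * (0.0625 - 0.020408)
= 1.097e7 * 0.042092
= 4.6175e+05 /m
lambda = 1 / 4.6175e+05 = 2165.686 nm

2165.686


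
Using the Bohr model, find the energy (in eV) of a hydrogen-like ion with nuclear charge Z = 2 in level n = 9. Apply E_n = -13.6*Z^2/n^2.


E_n = -13.6 * Z^2 / n^2
= -13.6 * 2^2 / 9^2
= -13.6 * 4 / 81
= -0.6716 eV

-0.6716


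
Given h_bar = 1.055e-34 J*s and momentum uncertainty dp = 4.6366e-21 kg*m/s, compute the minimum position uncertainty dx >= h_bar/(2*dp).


dx = h_bar / (2 * dp)
= 1.055e-34 / (2 * 4.6366e-21)
= 1.055e-34 / 9.2732e-21
= 1.1377e-14 m

1.1377e-14


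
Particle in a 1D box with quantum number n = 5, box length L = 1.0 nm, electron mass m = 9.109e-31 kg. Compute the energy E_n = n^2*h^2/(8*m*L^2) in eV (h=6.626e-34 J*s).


E = n^2 * h^2 / (8 * m * L^2)
= 5^2 * (6.626e-34)^2 / (8 * 9.109e-31 * (1.0e-9)^2)
= 25 * 4.3904e-67 / (8 * 9.109e-31 * 1.0000e-18)
= 1.5062e-18 J
= 9.402 eV

9.402
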